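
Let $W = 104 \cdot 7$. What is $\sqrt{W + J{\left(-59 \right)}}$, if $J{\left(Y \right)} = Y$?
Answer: $\sqrt{669} \approx 25.865$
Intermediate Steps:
$W = 728$
$\sqrt{W + J{\left(-59 \right)}} = \sqrt{728 - 59} = \sqrt{669}$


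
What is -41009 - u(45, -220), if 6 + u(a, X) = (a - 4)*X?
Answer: -31983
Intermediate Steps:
u(a, X) = -6 + X*(-4 + a) (u(a, X) = -6 + (a - 4)*X = -6 + (-4 + a)*X = -6 + X*(-4 + a))
-41009 - u(45, -220) = -41009 - (-6 - 4*(-220) - 220*45) = -41009 - (-6 + 880 - 9900) = -41009 - 1*(-9026) = -41009 + 9026 = -31983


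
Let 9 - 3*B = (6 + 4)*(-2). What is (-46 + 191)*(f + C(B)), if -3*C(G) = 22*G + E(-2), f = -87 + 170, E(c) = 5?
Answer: 13630/9 ≈ 1514.4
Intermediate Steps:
B = 29/3 (B = 3 - (6 + 4)*(-2)/3 = 3 - 10*(-2)/3 = 3 - 1/3*(-20) = 3 + 20/3 = 29/3 ≈ 9.6667)
f = 83
C(G) = -5/3 - 22*G/3 (C(G) = -(22*G + 5)/3 = -(5 + 22*G)/3 = -5/3 - 22*G/3)
(-46 + 191)*(f + C(B)) = (-46 + 191)*(83 + (-5/3 - 22/3*29/3)) = 145*(83 + (-5/3 - 638/9)) = 145*(83 - 653/9) = 145*(94/9) = 13630/9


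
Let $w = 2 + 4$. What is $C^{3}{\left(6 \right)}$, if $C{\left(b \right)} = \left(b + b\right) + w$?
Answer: $5832$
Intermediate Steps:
$w = 6$
$C{\left(b \right)} = 6 + 2 b$ ($C{\left(b \right)} = \left(b + b\right) + 6 = 2 b + 6 = 6 + 2 b$)
$C^{3}{\left(6 \right)} = \left(6 + 2 \cdot 6\right)^{3} = \left(6 + 12\right)^{3} = 18^{3} = 5832$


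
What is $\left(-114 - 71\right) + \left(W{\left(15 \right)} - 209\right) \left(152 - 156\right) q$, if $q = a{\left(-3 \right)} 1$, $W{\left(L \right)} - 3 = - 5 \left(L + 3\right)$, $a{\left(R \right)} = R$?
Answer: $-3737$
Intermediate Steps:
$W{\left(L \right)} = -12 - 5 L$ ($W{\left(L \right)} = 3 - 5 \left(L + 3\right) = 3 - 5 \left(3 + L\right) = 3 - \left(15 + 5 L\right) = -12 - 5 L$)
$q = -3$ ($q = \left(-3\right) 1 = -3$)
$\left(-114 - 71\right) + \left(W{\left(15 \right)} - 209\right) \left(152 - 156\right) q = \left(-114 - 71\right) + \left(\left(-12 - 75\right) - 209\right) \left(152 - 156\right) \left(-3\right) = \left(-114 - 71\right) + \left(\left(-12 - 75\right) - 209\right) \left(-4\right) \left(-3\right) = -185 + \left(-87 - 209\right) \left(-4\right) \left(-3\right) = -185 + \left(-296\right) \left(-4\right) \left(-3\right) = -185 + 1184 \left(-3\right) = -185 - 3552 = -3737$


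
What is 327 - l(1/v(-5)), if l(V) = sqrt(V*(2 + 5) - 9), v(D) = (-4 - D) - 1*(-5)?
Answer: 327 - I*sqrt(282)/6 ≈ 327.0 - 2.7988*I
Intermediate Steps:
v(D) = 1 - D (v(D) = (-4 - D) + 5 = 1 - D)
l(V) = sqrt(-9 + 7*V) (l(V) = sqrt(V*7 - 9) = sqrt(7*V - 9) = sqrt(-9 + 7*V))
327 - l(1/v(-5)) = 327 - sqrt(-9 + 7/(1 - 1*(-5))) = 327 - sqrt(-9 + 7/(1 + 5)) = 327 - sqrt(-9 + 7/6) = 327 - sqrt(-47/6) = 327 - I*sqrt(282)/6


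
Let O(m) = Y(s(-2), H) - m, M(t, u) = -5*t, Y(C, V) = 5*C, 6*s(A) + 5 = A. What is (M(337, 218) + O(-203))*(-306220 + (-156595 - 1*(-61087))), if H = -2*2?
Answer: 1793112928/3 ≈ 5.9770e+8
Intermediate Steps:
H = -4
s(A) = -⅚ + A/6
O(m) = -35/6 - m (O(m) = 5*(-⅚ + (⅙)*(-2)) - m = 5*(-⅚ - ⅓) - m = 5*(-7/6) - m = -35/6 - m)
(M(337, 218) + O(-203))*(-306220 + (-156595 - 1*(-61087))) = (-5*337 + (-35/6 - 1*(-203)))*(-306220 + (-156595 - 1*(-61087))) = (-1685 + (-35/6 + 203))*(-306220 + (-156595 + 61087)) = (-1685 + 1183/6)*(-306220 - 95508) = -8927/6*(-401728) = 1793112928/3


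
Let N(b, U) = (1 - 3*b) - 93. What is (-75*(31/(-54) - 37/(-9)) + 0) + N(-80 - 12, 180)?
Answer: -1463/18 ≈ -81.278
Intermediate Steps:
N(b, U) = -92 - 3*b
(-75*(31/(-54) - 37/(-9)) + 0) + N(-80 - 12, 180) = (-75*(31/(-54) - 37/(-9)) + 0) + (-92 - 3*(-80 - 12)) = (-75*(31*(-1/54) - 37*(-⅑)) + 0) + (-92 - 3*(-92)) = (-75*(-31/54 + 37/9) + 0) + (-92 + 276) = (-75*191/54 + 0) + 184 = (-4775/18 + 0) + 184 = -4775/18 + 184 = -1463/18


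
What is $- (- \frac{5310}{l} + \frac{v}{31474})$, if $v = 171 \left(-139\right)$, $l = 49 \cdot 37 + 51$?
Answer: $\frac{52858089}{14666884} \approx 3.6039$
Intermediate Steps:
$l = 1864$ ($l = 1813 + 51 = 1864$)
$v = -23769$
$- (- \frac{5310}{l} + \frac{v}{31474}) = - (- \frac{5310}{1864} - \frac{23769}{31474}) = - (\left(-5310\right) \frac{1}{1864} - \frac{23769}{31474}) = - (- \frac{2655}{932} - \frac{23769}{31474}) = \left(-1\right) \left(- \frac{52858089}{14666884}\right) = \frac{52858089}{14666884}$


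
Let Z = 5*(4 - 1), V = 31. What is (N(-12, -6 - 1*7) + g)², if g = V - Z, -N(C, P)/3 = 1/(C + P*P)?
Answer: 6295081/24649 ≈ 255.39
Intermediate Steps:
Z = 15 (Z = 5*3 = 15)
N(C, P) = -3/(C + P²) (N(C, P) = -3/(C + P*P) = -3/(C + P²))
g = 16 (g = 31 - 1*15 = 31 - 15 = 16)
(N(-12, -6 - 1*7) + g)² = (-3/(-12 + (-6 - 1*7)²) + 16)² = (-3/(-12 + (-6 - 7)²) + 16)² = (-3/(-12 + (-13)²) + 16)² = (-3/(-12 + 169) + 16)² = (-3/157 + 16)² = (2509/157)² = 6295081/24649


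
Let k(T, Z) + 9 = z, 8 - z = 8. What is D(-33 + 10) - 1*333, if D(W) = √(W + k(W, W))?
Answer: -333 + 4*I*√2 ≈ -333.0 + 5.6569*I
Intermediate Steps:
z = 0 (z = 8 - 1*8 = 8 - 8 = 0)
k(T, Z) = -9 (k(T, Z) = -9 + 0 = -9)
D(W) = √(-9 + W) (D(W) = √(W - 9) = √(-9 + W))
D(-33 + 10) - 1*333 = √(-9 + (-33 + 10)) - 1*333 = √(-9 - 23) - 333 = √(-32) - 333 = 4*I*√2 - 333 = -333 + 4*I*√2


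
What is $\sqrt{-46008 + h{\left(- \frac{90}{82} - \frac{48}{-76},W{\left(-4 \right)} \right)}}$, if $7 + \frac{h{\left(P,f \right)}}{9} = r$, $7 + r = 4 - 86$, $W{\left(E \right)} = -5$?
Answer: $6 i \sqrt{1302} \approx 216.5 i$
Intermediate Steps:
$r = -89$ ($r = -7 + \left(4 - 86\right) = -7 - 82 = -89$)
$h{\left(P,f \right)} = -864$ ($h{\left(P,f \right)} = -63 + 9 \left(-89\right) = -63 - 801 = -864$)
$\sqrt{-46008 + h{\left(- \frac{90}{82} - \frac{48}{-76},W{\left(-4 \right)} \right)}} = \sqrt{-46008 - 864} = \sqrt{-46872} = 6 i \sqrt{1302}$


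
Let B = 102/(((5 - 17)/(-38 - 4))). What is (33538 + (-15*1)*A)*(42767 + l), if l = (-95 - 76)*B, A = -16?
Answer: -617461840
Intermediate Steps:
B = 357 (B = 102/((-12/(-42))) = 102/((-12*(-1/42))) = 102/(2/7) = 102*(7/2) = 357)
l = -61047 (l = (-95 - 76)*357 = -171*357 = -61047)
(33538 + (-15*1)*A)*(42767 + l) = (33538 - 15*1*(-16))*(42767 - 61047) = (33538 - 15*(-16))*(-18280) = (33538 + 240)*(-18280) = 33778*(-18280) = -617461840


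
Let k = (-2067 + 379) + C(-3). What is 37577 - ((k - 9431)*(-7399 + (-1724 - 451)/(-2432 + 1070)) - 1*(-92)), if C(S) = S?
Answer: -18667670086/227 ≈ -8.2236e+7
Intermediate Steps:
k = -1691 (k = (-2067 + 379) - 3 = -1688 - 3 = -1691)
37577 - ((k - 9431)*(-7399 + (-1724 - 451)/(-2432 + 1070)) - 1*(-92)) = 37577 - ((-1691 - 9431)*(-7399 + (-1724 - 451)/(-2432 + 1070)) - 1*(-92)) = 37577 - (-11122*(-7399 - 2175/(-1362)) + 92) = 37577 - (-11122*(-7399 - 2175*(-1/1362)) + 92) = 37577 - (-11122*(-7399 + 725/454) + 92) = 37577 - (-11122*(-3358421/454) + 92) = 37577 - (18676179181/227 + 92) = 37577 - 1*18676200065/227 = 37577 - 18676200065/227 = -18667670086/227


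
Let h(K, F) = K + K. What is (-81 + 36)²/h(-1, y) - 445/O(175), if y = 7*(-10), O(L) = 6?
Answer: -3260/3 ≈ -1086.7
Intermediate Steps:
y = -70
h(K, F) = 2*K
(-81 + 36)²/h(-1, y) - 445/O(175) = (-81 + 36)²/((2*(-1))) - 445/6 = (-45)²/(-2) - 445*⅙ = 2025*(-½) - 445/6 = -2025/2 - 445/6 = -3260/3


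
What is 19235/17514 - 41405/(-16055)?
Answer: 1223651/332766 ≈ 3.6772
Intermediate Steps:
19235/17514 - 41405/(-16055) = 19235*(1/17514) - 41405*(-1/16055) = 19235/17514 + 49/19 = 1223651/332766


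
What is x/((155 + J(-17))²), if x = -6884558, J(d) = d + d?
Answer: -6884558/14641 ≈ -470.22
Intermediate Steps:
J(d) = 2*d
x/((155 + J(-17))²) = -6884558/(155 + 2*(-17))² = -6884558/(155 - 34)² = -6884558/(121²) = -6884558/14641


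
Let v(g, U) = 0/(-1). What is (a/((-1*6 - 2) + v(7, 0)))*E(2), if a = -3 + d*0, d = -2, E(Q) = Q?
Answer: 3/4 ≈ 0.75000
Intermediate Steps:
v(g, U) = 0 (v(g, U) = 0*(-1) = 0)
a = -3 (a = -3 - 2*0 = -3 + 0 = -3)
(a/((-1*6 - 2) + v(7, 0)))*E(2) = (-3/((-1*6 - 2) + 0))*2 = (-3/((-6 - 2) + 0))*2 = (-3/(-8 + 0))*2 = (-3/(-8))*2 = -1/8*(-3)*2 = (3/8)*2 = 3/4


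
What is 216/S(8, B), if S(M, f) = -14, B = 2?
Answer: -108/7 ≈ -15.429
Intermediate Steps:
216/S(8, B) = 216/(-14) = 216*(-1/14) = -108/7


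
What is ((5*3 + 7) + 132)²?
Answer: 23716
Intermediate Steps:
((5*3 + 7) + 132)² = ((15 + 7) + 132)² = (22 + 132)² = 154² = 23716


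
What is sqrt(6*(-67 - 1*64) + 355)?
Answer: I*sqrt(431) ≈ 20.761*I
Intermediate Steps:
sqrt(6*(-67 - 1*64) + 355) = sqrt(6*(-67 - 64) + 355) = sqrt(6*(-131) + 355) = sqrt(-786 + 355) = sqrt(-431) = I*sqrt(431)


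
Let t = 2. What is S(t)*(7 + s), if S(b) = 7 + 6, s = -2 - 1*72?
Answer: -871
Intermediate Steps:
s = -74 (s = -2 - 72 = -74)
S(b) = 13
S(t)*(7 + s) = 13*(7 - 74) = 13*(-67) = -871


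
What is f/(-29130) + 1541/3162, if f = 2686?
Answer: 2022011/5117170 ≈ 0.39514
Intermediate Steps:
f/(-29130) + 1541/3162 = 2686/(-29130) + 1541/3162 = 2686*(-1/29130) + 1541*(1/3162) = -1343/14565 + 1541/3162 = 2022011/5117170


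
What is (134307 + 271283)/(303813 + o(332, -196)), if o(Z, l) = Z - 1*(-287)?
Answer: 202795/152216 ≈ 1.3323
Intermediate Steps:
o(Z, l) = 287 + Z (o(Z, l) = Z + 287 = 287 + Z)
(134307 + 271283)/(303813 + o(332, -196)) = (134307 + 271283)/(303813 + (287 + 332)) = 405590/(303813 + 619) = 405590/304432 = 405590*(1/304432) = 202795/152216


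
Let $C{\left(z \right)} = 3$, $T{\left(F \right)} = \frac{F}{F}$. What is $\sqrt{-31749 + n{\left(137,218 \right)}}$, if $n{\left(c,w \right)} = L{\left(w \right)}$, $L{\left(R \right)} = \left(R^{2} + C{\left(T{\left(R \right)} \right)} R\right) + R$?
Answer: $\sqrt{16647} \approx 129.02$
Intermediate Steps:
$T{\left(F \right)} = 1$
$L{\left(R \right)} = R^{2} + 4 R$ ($L{\left(R \right)} = \left(R^{2} + 3 R\right) + R = R^{2} + 4 R$)
$n{\left(c,w \right)} = w \left(4 + w\right)$
$\sqrt{-31749 + n{\left(137,218 \right)}} = \sqrt{-31749 + 218 \left(4 + 218\right)} = \sqrt{-31749 + 218 \cdot 222} = \sqrt{-31749 + 48396} = \sqrt{16647}$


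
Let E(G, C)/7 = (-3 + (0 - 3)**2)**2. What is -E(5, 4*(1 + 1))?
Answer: -252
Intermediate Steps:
E(G, C) = 252 (E(G, C) = 7*(-3 + (0 - 3)**2)**2 = 7*(-3 + (-3)**2)**2 = 7*(-3 + 9)**2 = 7*6**2 = 7*36 = 252)
-E(5, 4*(1 + 1)) = -1*252 = -252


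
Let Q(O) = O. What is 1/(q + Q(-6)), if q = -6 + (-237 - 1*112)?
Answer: -1/361 ≈ -0.0027701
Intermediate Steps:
q = -355 (q = -6 + (-237 - 112) = -6 - 349 = -355)
1/(q + Q(-6)) = 1/(-355 - 6) = 1/(-361) = -1/361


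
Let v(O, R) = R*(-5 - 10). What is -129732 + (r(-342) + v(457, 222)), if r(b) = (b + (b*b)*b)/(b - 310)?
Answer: -23377197/326 ≈ -71709.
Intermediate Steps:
v(O, R) = -15*R (v(O, R) = R*(-15) = -15*R)
r(b) = (b + b**3)/(-310 + b) (r(b) = (b + b**2*b)/(-310 + b) = (b + b**3)/(-310 + b))
-129732 + (r(-342) + v(457, 222)) = -129732 + ((-342 + (-342)**3)/(-310 - 342) - 15*222) = -129732 + ((-342 - 40001688)/(-652) - 3330) = -129732 + (-1/652*(-40002030) - 3330) = -129732 + (20001015/326 - 3330) = -129732 + 18915435/326 = -23377197/326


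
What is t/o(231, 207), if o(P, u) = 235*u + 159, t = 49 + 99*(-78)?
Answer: -7673/48804 ≈ -0.15722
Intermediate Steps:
t = -7673 (t = 49 - 7722 = -7673)
o(P, u) = 159 + 235*u
t/o(231, 207) = -7673/(159 + 235*207) = -7673/(159 + 48645) = -7673/48804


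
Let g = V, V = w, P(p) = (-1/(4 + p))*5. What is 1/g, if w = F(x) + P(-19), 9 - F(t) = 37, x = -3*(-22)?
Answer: -3/83 ≈ -0.036145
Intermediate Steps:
x = 66
P(p) = -5/(4 + p) (P(p) = -1/(4 + p)*5 = -5/(4 + p))
F(t) = -28 (F(t) = 9 - 1*37 = 9 - 37 = -28)
w = -83/3 (w = -28 - 5/(4 - 19) = -28 - 5/(-15) = -28 - 5*(-1/15) = -28 + 1/3 = -83/3 ≈ -27.667)
V = -83/3 ≈ -27.667
g = -83/3 ≈ -27.667
1/g = 1/(-83/3) = -3/83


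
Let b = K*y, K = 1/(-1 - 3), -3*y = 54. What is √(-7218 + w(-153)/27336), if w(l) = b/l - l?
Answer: I*√1348424023431/13668 ≈ 84.959*I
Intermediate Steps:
y = -18 (y = -⅓*54 = -18)
K = -¼ (K = 1/(-4) = -¼ ≈ -0.25000)
b = 9/2 (b = -¼*(-18) = 9/2 ≈ 4.5000)
w(l) = -l + 9/(2*l) (w(l) = 9/(2*l) - l = -l + 9/(2*l))
√(-7218 + w(-153)/27336) = √(-7218 + (-1*(-153) + (9/2)/(-153))/27336) = √(-7218 + (153 + (9/2)*(-1/153))*(1/27336)) = √(-7218 + (153 - 1/34)*(1/27336)) = √(-7218 + (5201/34)*(1/27336)) = √(-7218 + 5201/929424) = √(-6708577231/929424) = I*√1348424023431/13668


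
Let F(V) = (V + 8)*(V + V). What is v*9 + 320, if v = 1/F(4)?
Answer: 10243/32 ≈ 320.09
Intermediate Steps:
F(V) = 2*V*(8 + V) (F(V) = (8 + V)*(2*V) = 2*V*(8 + V))
v = 1/96 (v = 1/(2*4*(8 + 4)) = 1/(2*4*12) = 1/96 ≈ 0.010417)
v*9 + 320 = (1/96)*9 + 320 = 3/32 + 320 = 10243/32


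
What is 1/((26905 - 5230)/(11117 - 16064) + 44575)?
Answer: 97/4323350 ≈ 2.2436e-5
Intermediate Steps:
1/((26905 - 5230)/(11117 - 16064) + 44575) = 1/(21675/(-4947) + 44575) = 1/(21675*(-1/4947) + 44575) = 1/(-425/97 + 44575) = 1/(4323350/97) = 97/4323350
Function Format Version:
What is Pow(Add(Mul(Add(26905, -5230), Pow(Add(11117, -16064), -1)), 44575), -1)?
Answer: Rational(97, 4323350) ≈ 2.2436e-5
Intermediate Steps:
Pow(Add(Mul(Add(26905, -5230), Pow(Add(11117, -16064), -1)), 44575), -1) = Pow(Add(Mul(21675, Pow(-4947, -1)), 44575), -1) = Pow(Add(Mul(21675, Rational(-1, 4947)), 44575), -1) = Pow(Add(Rational(-425, 97), 44575), -1) = Pow(Rational(4323350, 97), -1) = Rational(97, 4323350)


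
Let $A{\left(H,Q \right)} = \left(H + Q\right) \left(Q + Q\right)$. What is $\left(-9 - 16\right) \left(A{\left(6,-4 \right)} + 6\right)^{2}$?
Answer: $-2500$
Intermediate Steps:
$A{\left(H,Q \right)} = 2 Q \left(H + Q\right)$ ($A{\left(H,Q \right)} = \left(H + Q\right) 2 Q = 2 Q \left(H + Q\right)$)
$\left(-9 - 16\right) \left(A{\left(6,-4 \right)} + 6\right)^{2} = \left(-9 - 16\right) \left(2 \left(-4\right) \left(6 - 4\right) + 6\right)^{2} = - 25 \left(2 \left(-4\right) 2 + 6\right)^{2} = - 25 \left(-16 + 6\right)^{2} = - 25 \left(-10\right)^{2} = \left(-25\right) 100 = -2500$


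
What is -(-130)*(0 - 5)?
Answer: -650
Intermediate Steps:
-(-130)*(0 - 5) = -(-130)*(-5) = -26*25 = -650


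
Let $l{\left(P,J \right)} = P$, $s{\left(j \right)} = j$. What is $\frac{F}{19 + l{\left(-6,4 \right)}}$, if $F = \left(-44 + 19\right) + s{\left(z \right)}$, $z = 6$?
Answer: $- \frac{19}{13} \approx -1.4615$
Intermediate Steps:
$F = -19$ ($F = \left(-44 + 19\right) + 6 = -25 + 6 = -19$)
$\frac{F}{19 + l{\left(-6,4 \right)}} = - \frac{19}{19 - 6} = - \frac{19}{13}$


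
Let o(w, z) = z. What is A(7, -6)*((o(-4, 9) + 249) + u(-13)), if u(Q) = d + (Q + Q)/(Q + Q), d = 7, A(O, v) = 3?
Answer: 798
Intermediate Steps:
u(Q) = 8 (u(Q) = 7 + (Q + Q)/(Q + Q) = 7 + (2*Q)/((2*Q)) = 7 + (2*Q)*(1/(2*Q)) = 7 + 1 = 8)
A(7, -6)*((o(-4, 9) + 249) + u(-13)) = 3*((9 + 249) + 8) = 3*(258 + 8) = 3*266 = 798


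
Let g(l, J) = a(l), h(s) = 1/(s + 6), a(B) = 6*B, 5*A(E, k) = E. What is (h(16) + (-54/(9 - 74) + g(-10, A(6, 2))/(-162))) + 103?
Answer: 4024961/38610 ≈ 104.25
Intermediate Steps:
A(E, k) = E/5
h(s) = 1/(6 + s)
g(l, J) = 6*l
(h(16) + (-54/(9 - 74) + g(-10, A(6, 2))/(-162))) + 103 = (1/(6 + 16) + (-54/(9 - 74) + (6*(-10))/(-162))) + 103 = (1/22 + (-54/(-65) - 60*(-1/162))) + 103 = (1/22 + (-54*(-1/65) + 10/27)) + 103 = (1/22 + (54/65 + 10/27)) + 103 = (1/22 + 2108/1755) + 103 = 48131/38610 + 103 = 4024961/38610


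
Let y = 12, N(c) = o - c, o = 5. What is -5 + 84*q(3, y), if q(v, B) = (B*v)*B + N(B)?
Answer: 35695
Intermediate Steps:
N(c) = 5 - c
q(v, B) = 5 - B + v*B² (q(v, B) = (B*v)*B + (5 - B) = v*B² + (5 - B) = 5 - B + v*B²)
-5 + 84*q(3, y) = -5 + 84*(5 - 1*12 + 3*12²) = -5 + 84*(5 - 12 + 3*144) = -5 + 84*(5 - 12 + 432) = -5 + 84*425 = -5 + 35700 = 35695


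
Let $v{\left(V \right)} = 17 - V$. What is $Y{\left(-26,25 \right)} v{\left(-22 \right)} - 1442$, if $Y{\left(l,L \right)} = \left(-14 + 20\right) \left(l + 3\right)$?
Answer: $-6824$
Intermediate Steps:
$Y{\left(l,L \right)} = 18 + 6 l$ ($Y{\left(l,L \right)} = 6 \left(3 + l\right) = 18 + 6 l$)
$Y{\left(-26,25 \right)} v{\left(-22 \right)} - 1442 = \left(18 + 6 \left(-26\right)\right) \left(17 - -22\right) - 1442 = \left(18 - 156\right) \left(17 + 22\right) - 1442 = \left(-138\right) 39 - 1442 = -5382 - 1442 = -6824$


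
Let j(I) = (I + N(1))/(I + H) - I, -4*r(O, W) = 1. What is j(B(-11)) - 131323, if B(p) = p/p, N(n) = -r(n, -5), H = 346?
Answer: -182277707/1388 ≈ -1.3132e+5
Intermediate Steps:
r(O, W) = -1/4 (r(O, W) = -1/4*1 = -1/4)
N(n) = 1/4 (N(n) = -1*(-1/4) = 1/4)
B(p) = 1
j(I) = -I + (1/4 + I)/(346 + I) (j(I) = (I + 1/4)/(I + 346) - I = (1/4 + I)/(346 + I) - I = -I + (1/4 + I)/(346 + I))
j(B(-11)) - 131323 = (1/4 - 1*1**2 - 345*1)/(346 + 1) - 131323 = (1/4 - 1*1 - 345)/347 - 131323 = (1/4 - 1 - 345)/347 - 131323 = (1/347)*(-1383/4) - 131323 = -1383/1388 - 131323 = -182277707/1388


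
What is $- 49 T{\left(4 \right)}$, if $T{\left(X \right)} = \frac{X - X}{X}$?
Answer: $0$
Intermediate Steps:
$T{\left(X \right)} = 0$ ($T{\left(X \right)} = \frac{0}{X} = 0$)
$- 49 T{\left(4 \right)} = \left(-49\right) 0 = 0$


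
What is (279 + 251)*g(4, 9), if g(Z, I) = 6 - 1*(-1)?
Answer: 3710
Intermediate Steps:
g(Z, I) = 7 (g(Z, I) = 6 + 1 = 7)
(279 + 251)*g(4, 9) = (279 + 251)*7 = 530*7 = 3710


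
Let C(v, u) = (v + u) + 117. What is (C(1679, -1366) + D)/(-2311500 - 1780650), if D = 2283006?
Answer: -1141718/2046075 ≈ -0.55800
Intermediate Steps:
C(v, u) = 117 + u + v (C(v, u) = (u + v) + 117 = 117 + u + v)
(C(1679, -1366) + D)/(-2311500 - 1780650) = ((117 - 1366 + 1679) + 2283006)/(-2311500 - 1780650) = (430 + 2283006)/(-4092150) = 2283436*(-1/4092150) = -1141718/2046075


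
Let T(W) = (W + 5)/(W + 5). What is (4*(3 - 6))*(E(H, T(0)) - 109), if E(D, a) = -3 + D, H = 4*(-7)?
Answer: 1680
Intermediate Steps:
T(W) = 1 (T(W) = (5 + W)/(5 + W) = 1)
H = -28
(4*(3 - 6))*(E(H, T(0)) - 109) = (4*(3 - 6))*((-3 - 28) - 109) = (4*(-3))*(-31 - 109) = -12*(-140) = 1680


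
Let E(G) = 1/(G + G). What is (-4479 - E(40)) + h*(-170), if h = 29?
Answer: -752721/80 ≈ -9409.0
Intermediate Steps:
E(G) = 1/(2*G)
(-4479 - E(40)) + h*(-170) = (-4479 - 1/(2*40)) + 29*(-170) = (-4479 - 1/(2*40)) - 4930 = (-4479 - 1*1/80) - 4930 = (-4479 - 1/80) - 4930 = -358321/80 - 4930 = -752721/80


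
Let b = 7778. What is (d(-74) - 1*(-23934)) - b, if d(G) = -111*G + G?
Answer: 24296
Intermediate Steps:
d(G) = -110*G
(d(-74) - 1*(-23934)) - b = (-110*(-74) - 1*(-23934)) - 1*7778 = (8140 + 23934) - 7778 = 32074 - 7778 = 24296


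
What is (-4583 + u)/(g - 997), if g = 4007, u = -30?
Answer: -659/430 ≈ -1.5326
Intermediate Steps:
(-4583 + u)/(g - 997) = (-4583 - 30)/(4007 - 997) = -4613/3010 = -4613*1/3010 = -659/430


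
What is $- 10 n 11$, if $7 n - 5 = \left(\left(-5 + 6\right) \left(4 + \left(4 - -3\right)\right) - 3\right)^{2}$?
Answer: $- \frac{7590}{7} \approx -1084.3$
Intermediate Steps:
$n = \frac{69}{7}$ ($n = \frac{5}{7} + \frac{\left(\left(-5 + 6\right) \left(4 + \left(4 - -3\right)\right) - 3\right)^{2}}{7} = \frac{5}{7} + \frac{\left(1 \left(4 + \left(4 + 3\right)\right) - 3\right)^{2}}{7} = \frac{5}{7} + \frac{\left(1 \left(4 + 7\right) - 3\right)^{2}}{7} = \frac{5}{7} + \frac{\left(1 \cdot 11 - 3\right)^{2}}{7} = \frac{5}{7} + \frac{\left(11 - 3\right)^{2}}{7} = \frac{5}{7} + \frac{8^{2}}{7} = \frac{5}{7} + \frac{1}{7} \cdot 64 = \frac{5}{7} + \frac{64}{7} = \frac{69}{7} \approx 9.8571$)
$- 10 n 11 = \left(-10\right) \frac{69}{7} \cdot 11 = \left(- \frac{690}{7}\right) 11 = - \frac{7590}{7}$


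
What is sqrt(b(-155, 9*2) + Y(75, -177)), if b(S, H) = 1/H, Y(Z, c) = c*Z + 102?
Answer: I*sqrt(474226)/6 ≈ 114.77*I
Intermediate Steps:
Y(Z, c) = 102 + Z*c (Y(Z, c) = Z*c + 102 = 102 + Z*c)
sqrt(b(-155, 9*2) + Y(75, -177)) = sqrt(1/(9*2) + (102 + 75*(-177))) = sqrt(1/18 + (102 - 13275)) = sqrt(1/18 - 13173) = sqrt(-237113/18) = I*sqrt(474226)/6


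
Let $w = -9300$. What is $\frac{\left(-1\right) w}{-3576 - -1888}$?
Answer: $- \frac{2325}{422} \approx -5.5095$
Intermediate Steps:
$\frac{\left(-1\right) w}{-3576 - -1888} = \frac{\left(-1\right) \left(-9300\right)}{-3576 - -1888} = \frac{9300}{-3576 + 1888} = \frac{9300}{-1688} = 9300 \left(- \frac{1}{1688}\right) = - \frac{2325}{422}$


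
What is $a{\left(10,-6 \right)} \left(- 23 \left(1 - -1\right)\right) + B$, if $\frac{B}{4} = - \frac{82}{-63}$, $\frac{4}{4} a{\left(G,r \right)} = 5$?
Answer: $- \frac{14162}{63} \approx -224.79$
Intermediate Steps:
$a{\left(G,r \right)} = 5$
$B = \frac{328}{63}$ ($B = 4 \left(- \frac{82}{-63}\right) = 4 \left(\left(-82\right) \left(- \frac{1}{63}\right)\right) = 4 \cdot \frac{82}{63} = \frac{328}{63} \approx 5.2064$)
$a{\left(10,-6 \right)} \left(- 23 \left(1 - -1\right)\right) + B = 5 \left(- 23 \left(1 - -1\right)\right) + \frac{328}{63} = 5 \left(- 23 \left(1 + 1\right)\right) + \frac{328}{63} = 5 \left(\left(-23\right) 2\right) + \frac{328}{63} = 5 \left(-46\right) + \frac{328}{63} = -230 + \frac{328}{63} = - \frac{14162}{63}$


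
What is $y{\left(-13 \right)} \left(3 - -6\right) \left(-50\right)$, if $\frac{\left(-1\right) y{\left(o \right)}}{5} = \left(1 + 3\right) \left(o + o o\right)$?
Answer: $1404000$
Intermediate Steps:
$y{\left(o \right)} = - 20 o - 20 o^{2}$ ($y{\left(o \right)} = - 5 \left(1 + 3\right) \left(o + o o\right) = - 5 \cdot 4 \left(o + o^{2}\right) = - 5 \left(4 o + 4 o^{2}\right) = - 20 o - 20 o^{2}$)
$y{\left(-13 \right)} \left(3 - -6\right) \left(-50\right) = \left(-20\right) \left(-13\right) \left(1 - 13\right) \left(3 - -6\right) \left(-50\right) = \left(-20\right) \left(-13\right) \left(-12\right) \left(3 + 6\right) \left(-50\right) = \left(-3120\right) 9 \left(-50\right) = \left(-28080\right) \left(-50\right) = 1404000$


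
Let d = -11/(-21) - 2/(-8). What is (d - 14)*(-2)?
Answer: 1111/42 ≈ 26.452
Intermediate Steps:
d = 65/84 (d = -11*(-1/21) - 2*(-⅛) = 11/21 + ¼ = 65/84 ≈ 0.77381)
(d - 14)*(-2) = (65/84 - 14)*(-2) = -1111/84*(-2) = 1111/42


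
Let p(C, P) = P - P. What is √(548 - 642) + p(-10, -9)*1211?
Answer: I*√94 ≈ 9.6954*I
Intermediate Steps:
p(C, P) = 0
√(548 - 642) + p(-10, -9)*1211 = √(548 - 642) + 0*1211 = √(-94) + 0 = I*√94 + 0 = I*√94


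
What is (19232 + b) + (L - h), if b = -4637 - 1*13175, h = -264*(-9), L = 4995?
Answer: 4039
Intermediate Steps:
h = 2376
b = -17812 (b = -4637 - 13175 = -17812)
(19232 + b) + (L - h) = (19232 - 17812) + (4995 - 1*2376) = 1420 + (4995 - 2376) = 1420 + 2619 = 4039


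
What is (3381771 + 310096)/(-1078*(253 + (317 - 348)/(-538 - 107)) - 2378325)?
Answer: -2381254215/1709966473 ≈ -1.3926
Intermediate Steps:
(3381771 + 310096)/(-1078*(253 + (317 - 348)/(-538 - 107)) - 2378325) = 3691867/(-1078*(253 - 31/(-645)) - 2378325) = 3691867/(-1078*(253 - 31*(-1/645)) - 2378325) = 3691867/(-1078*(253 + 31/645) - 2378325) = 3691867/(-1078*163216/645 - 2378325) = 3691867/(-175946848/645 - 2378325) = 3691867/(-1709966473/645) = 3691867*(-645/1709966473) = -2381254215/1709966473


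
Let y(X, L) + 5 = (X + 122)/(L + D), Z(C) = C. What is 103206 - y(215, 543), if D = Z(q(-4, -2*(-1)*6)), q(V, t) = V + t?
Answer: 56868924/551 ≈ 1.0321e+5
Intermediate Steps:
D = 8 (D = -4 - 2*(-1)*6 = -4 + 2*6 = -4 + 12 = 8)
y(X, L) = -5 + (122 + X)/(8 + L) (y(X, L) = -5 + (X + 122)/(L + 8) = -5 + (122 + X)/(8 + L))
103206 - y(215, 543) = 103206 - (82 + 215 - 5*543)/(8 + 543) = 103206 - (82 + 215 - 2715)/551 = 103206 - (-2418)/551 = 103206 - 1*(-2418/551) = 103206 + 2418/551 = 56868924/551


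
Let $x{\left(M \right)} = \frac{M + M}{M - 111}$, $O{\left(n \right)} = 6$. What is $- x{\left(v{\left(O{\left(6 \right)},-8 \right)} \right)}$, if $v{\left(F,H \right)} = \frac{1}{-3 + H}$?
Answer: $- \frac{1}{611} \approx -0.0016367$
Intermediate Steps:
$x{\left(M \right)} = \frac{2 M}{-111 + M}$
$- x{\left(v{\left(O{\left(6 \right)},-8 \right)} \right)} = - \frac{2}{\left(-3 - 8\right) \left(-111 + \frac{1}{-3 - 8}\right)} = - \frac{2}{\left(-11\right) \left(-111 + \frac{1}{-11}\right)} = - \frac{2 \left(-1\right)}{11 \left(-111 - \frac{1}{11}\right)} = - \frac{2 \left(-1\right)}{11 \left(- \frac{1222}{11}\right)} = - \frac{2 \left(-1\right) \left(-11\right)}{11 \cdot 1222} = \left(-1\right) \frac{1}{611} = - \frac{1}{611}$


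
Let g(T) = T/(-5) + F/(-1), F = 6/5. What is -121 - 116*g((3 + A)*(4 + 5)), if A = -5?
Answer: -1997/5 ≈ -399.40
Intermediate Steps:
F = 6/5 (F = 6*(⅕) = 6/5 ≈ 1.2000)
g(T) = -6/5 - T/5 (g(T) = T/(-5) + (6/5)/(-1) = T*(-⅕) + (6/5)*(-1) = -T/5 - 6/5 = -6/5 - T/5)
-121 - 116*g((3 + A)*(4 + 5)) = -121 - 116*(-6/5 - (3 - 5)*(4 + 5)/5) = -121 - 116*(-6/5 - (-2)*9/5) = -121 - 116*(-6/5 - ⅕*(-18)) = -121 - 116*(-6/5 + 18/5) = -121 - 116*12/5 = -121 - 1392/5 = -1997/5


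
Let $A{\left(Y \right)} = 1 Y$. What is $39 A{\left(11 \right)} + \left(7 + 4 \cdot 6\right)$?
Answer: $460$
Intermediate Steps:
$A{\left(Y \right)} = Y$
$39 A{\left(11 \right)} + \left(7 + 4 \cdot 6\right) = 39 \cdot 11 + \left(7 + 4 \cdot 6\right) = 429 + \left(7 + 24\right) = 429 + 31 = 460$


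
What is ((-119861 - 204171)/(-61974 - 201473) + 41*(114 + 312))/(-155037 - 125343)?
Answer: -2300844667/36932634930 ≈ -0.062298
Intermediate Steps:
((-119861 - 204171)/(-61974 - 201473) + 41*(114 + 312))/(-155037 - 125343) = (-324032/(-263447) + 41*426)/(-280380) = (-324032*(-1/263447) + 17466)*(-1/280380) = (324032/263447 + 17466)*(-1/280380) = (4601689334/263447)*(-1/280380) = -2300844667/36932634930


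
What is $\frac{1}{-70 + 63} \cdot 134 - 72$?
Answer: $- \frac{638}{7} \approx -91.143$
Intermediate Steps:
$\frac{1}{-70 + 63} \cdot 134 - 72 = \frac{1}{-7} \cdot 134 - 72 = \left(- \frac{1}{7}\right) 134 - 72 = - \frac{134}{7} - 72 = - \frac{638}{7}$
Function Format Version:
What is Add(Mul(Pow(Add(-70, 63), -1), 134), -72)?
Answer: Rational(-638, 7) ≈ -91.143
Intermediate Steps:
Add(Mul(Pow(Add(-70, 63), -1), 134), -72) = Add(Mul(Pow(-7, -1), 134), -72) = Add(Mul(Rational(-1, 7), 134), -72) = Add(Rational(-134, 7), -72) = Rational(-638, 7)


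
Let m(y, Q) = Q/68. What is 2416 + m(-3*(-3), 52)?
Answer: 41085/17 ≈ 2416.8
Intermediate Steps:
m(y, Q) = Q/68 (m(y, Q) = Q*(1/68) = Q/68)
2416 + m(-3*(-3), 52) = 2416 + (1/68)*52 = 2416 + 13/17 = 41085/17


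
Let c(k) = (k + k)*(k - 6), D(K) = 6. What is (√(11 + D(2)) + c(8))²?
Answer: (32 + √17)² ≈ 1304.9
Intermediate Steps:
c(k) = 2*k*(-6 + k) (c(k) = (2*k)*(-6 + k) = 2*k*(-6 + k))
(√(11 + D(2)) + c(8))² = (√(11 + 6) + 2*8*(-6 + 8))² = (√17 + 2*8*2)² = (√17 + 32)² = (32 + √17)²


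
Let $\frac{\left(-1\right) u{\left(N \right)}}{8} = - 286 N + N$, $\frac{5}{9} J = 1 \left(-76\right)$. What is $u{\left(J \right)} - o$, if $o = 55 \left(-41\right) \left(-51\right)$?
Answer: $-426909$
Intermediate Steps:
$o = 115005$ ($o = \left(-2255\right) \left(-51\right) = 115005$)
$J = - \frac{684}{5}$ ($J = \frac{9 \cdot 1 \left(-76\right)}{5} = \frac{9}{5} \left(-76\right) = - \frac{684}{5} \approx -136.8$)
$u{\left(N \right)} = 2280 N$ ($u{\left(N \right)} = - 8 \left(- 286 N + N\right) = - 8 \left(- 285 N\right) = 2280 N$)
$u{\left(J \right)} - o = 2280 \left(- \frac{684}{5}\right) - 115005 = -311904 - 115005 = -426909$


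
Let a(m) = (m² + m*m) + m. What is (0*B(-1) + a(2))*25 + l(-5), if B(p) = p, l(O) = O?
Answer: 245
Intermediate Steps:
a(m) = m + 2*m² (a(m) = (m² + m²) + m = 2*m² + m = m + 2*m²)
(0*B(-1) + a(2))*25 + l(-5) = (0*(-1) + 2*(1 + 2*2))*25 - 5 = (0 + 2*(1 + 4))*25 - 5 = (0 + 2*5)*25 - 5 = (0 + 10)*25 - 5 = 10*25 - 5 = 250 - 5 = 245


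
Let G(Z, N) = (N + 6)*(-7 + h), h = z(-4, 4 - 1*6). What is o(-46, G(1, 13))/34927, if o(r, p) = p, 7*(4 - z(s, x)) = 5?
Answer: -494/244489 ≈ -0.0020205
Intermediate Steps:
z(s, x) = 23/7 (z(s, x) = 4 - ⅐*5 = 4 - 5/7 = 23/7)
h = 23/7 ≈ 3.2857
G(Z, N) = -156/7 - 26*N/7 (G(Z, N) = (N + 6)*(-7 + 23/7) = (6 + N)*(-26/7) = -156/7 - 26*N/7)
o(-46, G(1, 13))/34927 = (-156/7 - 26/7*13)/34927 = (-156/7 - 338/7)*(1/34927) = -494/7*1/34927 = -494/244489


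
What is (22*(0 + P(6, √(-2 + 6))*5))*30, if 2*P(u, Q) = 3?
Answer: 4950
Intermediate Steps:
P(u, Q) = 3/2 (P(u, Q) = (½)*3 = 3/2)
(22*(0 + P(6, √(-2 + 6))*5))*30 = (22*(0 + (3/2)*5))*30 = (22*(0 + 15/2))*30 = (22*(15/2))*30 = 165*30 = 4950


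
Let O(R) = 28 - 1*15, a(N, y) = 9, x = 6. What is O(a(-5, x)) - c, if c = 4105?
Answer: -4092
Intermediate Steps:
O(R) = 13 (O(R) = 28 - 15 = 13)
O(a(-5, x)) - c = 13 - 1*4105 = 13 - 4105 = -4092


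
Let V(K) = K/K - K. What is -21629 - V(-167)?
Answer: -21797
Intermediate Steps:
V(K) = 1 - K
-21629 - V(-167) = -21629 - (1 - 1*(-167)) = -21629 - (1 + 167) = -21629 - 1*168 = -21629 - 168 = -21797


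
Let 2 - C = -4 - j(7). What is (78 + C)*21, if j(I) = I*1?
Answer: 1911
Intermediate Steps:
j(I) = I
C = 13 (C = 2 - (-4 - 1*7) = 2 - (-4 - 7) = 2 - 1*(-11) = 2 + 11 = 13)
(78 + C)*21 = (78 + 13)*21 = 91*21 = 1911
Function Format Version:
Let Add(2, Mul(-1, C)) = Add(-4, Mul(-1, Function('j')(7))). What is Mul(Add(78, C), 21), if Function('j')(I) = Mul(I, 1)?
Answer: 1911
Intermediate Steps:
Function('j')(I) = I
C = 13 (C = Add(2, Mul(-1, Add(-4, Mul(-1, 7)))) = Add(2, Mul(-1, Add(-4, -7))) = Add(2, Mul(-1, -11)) = Add(2, 11) = 13)
Mul(Add(78, C), 21) = Mul(Add(78, 13), 21) = Mul(91, 21) = 1911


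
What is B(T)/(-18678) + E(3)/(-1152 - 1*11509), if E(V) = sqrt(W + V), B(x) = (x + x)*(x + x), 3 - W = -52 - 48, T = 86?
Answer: -14792/9339 - sqrt(106)/12661 ≈ -1.5847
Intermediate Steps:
W = 103 (W = 3 - (-52 - 48) = 3 - 1*(-100) = 3 + 100 = 103)
B(x) = 4*x**2 (B(x) = (2*x)*(2*x) = 4*x**2)
E(V) = sqrt(103 + V)
B(T)/(-18678) + E(3)/(-1152 - 1*11509) = (4*86**2)/(-18678) + sqrt(103 + 3)/(-1152 - 1*11509) = (4*7396)*(-1/18678) + sqrt(106)/(-1152 - 11509) = 29584*(-1/18678) + sqrt(106)/(-12661) = -14792/9339 + sqrt(106)*(-1/12661) = -14792/9339 - sqrt(106)/12661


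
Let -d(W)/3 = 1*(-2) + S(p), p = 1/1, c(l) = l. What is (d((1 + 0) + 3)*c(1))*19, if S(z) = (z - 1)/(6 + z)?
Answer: 114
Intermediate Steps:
p = 1 (p = 1*1 = 1)
S(z) = (-1 + z)/(6 + z)
d(W) = 6 (d(W) = -3*(1*(-2) + (-1 + 1)/(6 + 1)) = -3*(-2 + 0/7) = -3*(-2 + (⅐)*0) = -3*(-2 + 0) = -3*(-2) = 6)
(d((1 + 0) + 3)*c(1))*19 = (6*1)*19 = 6*19 = 114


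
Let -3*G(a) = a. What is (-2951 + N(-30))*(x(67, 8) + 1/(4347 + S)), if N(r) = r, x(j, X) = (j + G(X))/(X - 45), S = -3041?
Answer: 751054007/144966 ≈ 5180.9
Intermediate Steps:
G(a) = -a/3
x(j, X) = (j - X/3)/(-45 + X) (x(j, X) = (j - X/3)/(X - 45) = (j - X/3)/(-45 + X))
(-2951 + N(-30))*(x(67, 8) + 1/(4347 + S)) = (-2951 - 30)*((67 - 1/3*8)/(-45 + 8) + 1/(4347 - 3041)) = -2981*((67 - 8/3)/(-37) + 1/1306) = -2981*(-1/37*193/3 + 1/1306) = -2981*(-193/111 + 1/1306) = -2981*(-251947/144966) = 751054007/144966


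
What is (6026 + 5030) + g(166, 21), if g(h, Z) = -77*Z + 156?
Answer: 9595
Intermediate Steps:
g(h, Z) = 156 - 77*Z
(6026 + 5030) + g(166, 21) = (6026 + 5030) + (156 - 77*21) = 11056 + (156 - 1617) = 11056 - 1461 = 9595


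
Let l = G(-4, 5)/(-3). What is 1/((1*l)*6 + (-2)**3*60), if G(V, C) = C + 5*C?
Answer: -1/540 ≈ -0.0018519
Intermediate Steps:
G(V, C) = 6*C
l = -10 (l = (6*5)/(-3) = 30*(-1/3) = -10)
1/((1*l)*6 + (-2)**3*60) = 1/((1*(-10))*6 + (-2)**3*60) = 1/(-10*6 - 8*60) = 1/(-60 - 480) = 1/(-540) = -1/540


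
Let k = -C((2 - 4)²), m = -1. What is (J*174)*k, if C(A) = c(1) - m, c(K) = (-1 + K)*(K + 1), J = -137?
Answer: 23838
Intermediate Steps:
c(K) = (1 + K)*(-1 + K) (c(K) = (-1 + K)*(1 + K) = (1 + K)*(-1 + K))
C(A) = 1 (C(A) = (-1 + 1²) - 1*(-1) = (-1 + 1) + 1 = 0 + 1 = 1)
k = -1 (k = -1*1 = -1)
(J*174)*k = -137*174*(-1) = -23838*(-1) = 23838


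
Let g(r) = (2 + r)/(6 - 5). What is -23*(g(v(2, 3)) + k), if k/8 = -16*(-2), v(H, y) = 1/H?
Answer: -11891/2 ≈ -5945.5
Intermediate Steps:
g(r) = 2 + r (g(r) = (2 + r)/1 = (2 + r)*1 = 2 + r)
k = 256 (k = 8*(-16*(-2)) = 8*32 = 256)
-23*(g(v(2, 3)) + k) = -23*((2 + 1/2) + 256) = -23*((2 + ½) + 256) = -23*(5/2 + 256) = -23*517/2 = -11891/2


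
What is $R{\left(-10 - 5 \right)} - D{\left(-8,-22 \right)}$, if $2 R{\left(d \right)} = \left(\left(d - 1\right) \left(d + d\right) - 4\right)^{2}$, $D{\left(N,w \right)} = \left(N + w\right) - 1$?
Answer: $113319$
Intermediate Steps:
$D{\left(N,w \right)} = -1 + N + w$
$R{\left(d \right)} = \frac{\left(-4 + 2 d \left(-1 + d\right)\right)^{2}}{2}$ ($R{\left(d \right)} = \frac{\left(\left(d - 1\right) \left(d + d\right) - 4\right)^{2}}{2} = \frac{\left(\left(-1 + d\right) 2 d - 4\right)^{2}}{2} = \frac{\left(2 d \left(-1 + d\right) - 4\right)^{2}}{2} = \frac{\left(-4 + 2 d \left(-1 + d\right)\right)^{2}}{2}$)
$R{\left(-10 - 5 \right)} - D{\left(-8,-22 \right)} = 2 \left(2 - 15 - \left(-10 - 5\right)^{2}\right)^{2} - \left(-1 - 8 - 22\right) = 2 \left(2 - 15 - \left(-10 - 5\right)^{2}\right)^{2} - -31 = 2 \left(2 - 15 - \left(-15\right)^{2}\right)^{2} + 31 = 2 \left(2 - 15 - 225\right)^{2} + 31 = 2 \left(-238\right)^{2} + 31 = 2 \cdot 56644 + 31 = 113288 + 31 = 113319$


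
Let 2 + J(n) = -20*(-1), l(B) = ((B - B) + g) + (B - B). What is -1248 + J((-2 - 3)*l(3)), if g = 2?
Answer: -1230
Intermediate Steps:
l(B) = 2 (l(B) = ((B - B) + 2) + (B - B) = (0 + 2) + 0 = 2 + 0 = 2)
J(n) = 18 (J(n) = -2 - 20*(-1) = -2 + 20 = 18)
-1248 + J((-2 - 3)*l(3)) = -1248 + 18 = -1230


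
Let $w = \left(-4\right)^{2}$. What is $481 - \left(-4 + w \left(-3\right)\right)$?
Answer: $533$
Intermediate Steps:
$w = 16$
$481 - \left(-4 + w \left(-3\right)\right) = 481 - \left(-4 + 16 \left(-3\right)\right) = 481 - \left(-4 - 48\right) = 481 - -52 = 481 + 52 = 533$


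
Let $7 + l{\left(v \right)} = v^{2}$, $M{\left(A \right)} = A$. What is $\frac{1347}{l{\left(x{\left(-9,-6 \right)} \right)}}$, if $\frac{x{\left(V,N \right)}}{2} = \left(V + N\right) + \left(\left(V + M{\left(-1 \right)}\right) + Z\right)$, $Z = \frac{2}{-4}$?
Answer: $\frac{1347}{2594} \approx 0.51928$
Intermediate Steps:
$Z = - \frac{1}{2}$ ($Z = 2 \left(- \frac{1}{4}\right) = - \frac{1}{2} \approx -0.5$)
$x{\left(V,N \right)} = -3 + 2 N + 4 V$ ($x{\left(V,N \right)} = 2 \left(\left(V + N\right) + \left(\left(V - 1\right) - \frac{1}{2}\right)\right) = 2 \left(\left(N + V\right) + \left(\left(-1 + V\right) - \frac{1}{2}\right)\right) = 2 \left(\left(N + V\right) + \left(- \frac{3}{2} + V\right)\right) = 2 \left(- \frac{3}{2} + N + 2 V\right) = -3 + 2 N + 4 V$)
$l{\left(v \right)} = -7 + v^{2}$
$\frac{1347}{l{\left(x{\left(-9,-6 \right)} \right)}} = \frac{1347}{-7 + \left(-3 + 2 \left(-6\right) + 4 \left(-9\right)\right)^{2}} = \frac{1347}{-7 + \left(-3 - 12 - 36\right)^{2}} = \frac{1347}{-7 + \left(-51\right)^{2}} = \frac{1347}{-7 + 2601} = \frac{1347}{2594}$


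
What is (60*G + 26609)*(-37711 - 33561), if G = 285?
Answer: -3115227848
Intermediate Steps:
(60*G + 26609)*(-37711 - 33561) = (60*285 + 26609)*(-37711 - 33561) = (17100 + 26609)*(-71272) = 43709*(-71272) = -3115227848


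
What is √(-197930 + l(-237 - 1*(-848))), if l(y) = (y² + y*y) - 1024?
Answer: 2*√136922 ≈ 740.06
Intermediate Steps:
l(y) = -1024 + 2*y² (l(y) = (y² + y²) - 1024 = 2*y² - 1024 = -1024 + 2*y²)
√(-197930 + l(-237 - 1*(-848))) = √(-197930 + (-1024 + 2*(-237 - 1*(-848))²)) = √(-197930 + (-1024 + 2*(-237 + 848)²)) = √(-197930 + (-1024 + 2*611²)) = √(-197930 + (-1024 + 2*373321)) = √(-197930 + (-1024 + 746642)) = √(-197930 + 745618) = √547688 = 2*√136922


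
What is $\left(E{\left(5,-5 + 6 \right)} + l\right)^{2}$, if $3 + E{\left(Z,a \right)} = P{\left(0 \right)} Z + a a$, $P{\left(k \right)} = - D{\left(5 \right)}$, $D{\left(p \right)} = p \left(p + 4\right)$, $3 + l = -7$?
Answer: $56169$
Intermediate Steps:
$l = -10$ ($l = -3 - 7 = -10$)
$D{\left(p \right)} = p \left(4 + p\right)$
$P{\left(k \right)} = -45$ ($P{\left(k \right)} = - 5 \left(4 + 5\right) = - 5 \cdot 9 = \left(-1\right) 45 = -45$)
$E{\left(Z,a \right)} = -3 + a^{2} - 45 Z$ ($E{\left(Z,a \right)} = -3 - \left(45 Z - a a\right) = -3 - \left(- a^{2} + 45 Z\right) = -3 + a^{2} - 45 Z$)
$\left(E{\left(5,-5 + 6 \right)} + l\right)^{2} = \left(\left(-3 + \left(-5 + 6\right)^{2} - 225\right) - 10\right)^{2} = \left(\left(-3 + 1^{2} - 225\right) - 10\right)^{2} = \left(\left(-3 + 1 - 225\right) - 10\right)^{2} = \left(-227 - 10\right)^{2} = \left(-237\right)^{2} = 56169$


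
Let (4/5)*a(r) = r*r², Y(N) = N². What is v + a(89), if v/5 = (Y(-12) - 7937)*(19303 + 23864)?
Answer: -6724483775/4 ≈ -1.6811e+9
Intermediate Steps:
a(r) = 5*r³/4 (a(r) = 5*(r*r²)/4 = 5*r³/4)
v = -1682002155 (v = 5*(((-12)² - 7937)*(19303 + 23864)) = 5*((144 - 7937)*43167) = 5*(-7793*43167) = 5*(-336400431) = -1682002155)
v + a(89) = -1682002155 + (5/4)*89³ = -1682002155 + (5/4)*704969 = -1682002155 + 3524845/4 = -6724483775/4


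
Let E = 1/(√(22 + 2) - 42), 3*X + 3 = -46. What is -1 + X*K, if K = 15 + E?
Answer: -213677/870 + 49*√6/2610 ≈ -245.56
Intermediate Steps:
X = -49/3 (X = -1 + (⅓)*(-46) = -1 - 46/3 = -49/3 ≈ -16.333)
E = 1/(-42 + 2*√6) (E = 1/(√24 - 42) = 1/(2*√6 - 42) = 1/(-42 + 2*√6) ≈ -0.026953)
K = 4343/290 - √6/870 (K = 15 + (-7/290 - √6/870) = 4343/290 - √6/870 ≈ 14.973)
-1 + X*K = -1 - 49*(4343/290 - √6/870)/3 = -1 + (-212807/870 + 49*√6/2610) = -213677/870 + 49*√6/2610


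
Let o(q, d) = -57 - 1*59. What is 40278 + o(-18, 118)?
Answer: 40162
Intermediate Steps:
o(q, d) = -116 (o(q, d) = -57 - 59 = -116)
40278 + o(-18, 118) = 40278 - 116 = 40162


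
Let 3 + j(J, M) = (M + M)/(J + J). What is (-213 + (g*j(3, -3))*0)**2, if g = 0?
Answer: 45369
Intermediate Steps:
j(J, M) = -3 + M/J (j(J, M) = -3 + (M + M)/(J + J) = -3 + (2*M)/((2*J)) = -3 + (2*M)*(1/(2*J)) = -3 + M/J)
(-213 + (g*j(3, -3))*0)**2 = (-213 + (0*(-3 - 3/3))*0)**2 = (-213 + (0*(-3 - 3*1/3))*0)**2 = (-213 + (0*(-3 - 1))*0)**2 = (-213 + (0*(-4))*0)**2 = (-213 + 0*0)**2 = (-213 + 0)**2 = (-213)**2 = 45369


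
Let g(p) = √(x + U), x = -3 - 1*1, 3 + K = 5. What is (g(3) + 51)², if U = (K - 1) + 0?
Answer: (51 + I*√3)² ≈ 2598.0 + 176.67*I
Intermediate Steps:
K = 2 (K = -3 + 5 = 2)
U = 1 (U = (2 - 1) + 0 = 1 + 0 = 1)
x = -4 (x = -3 - 1 = -4)
g(p) = I*√3 (g(p) = √(-4 + 1) = √(-3) = I*√3)
(g(3) + 51)² = (I*√3 + 51)² = (51 + I*√3)²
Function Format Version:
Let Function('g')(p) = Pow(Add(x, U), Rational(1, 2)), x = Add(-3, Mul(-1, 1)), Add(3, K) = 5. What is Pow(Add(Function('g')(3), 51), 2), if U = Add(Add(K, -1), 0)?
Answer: Pow(Add(51, Mul(I, Pow(3, Rational(1, 2)))), 2) ≈ Add(2598.0, Mul(176.67, I))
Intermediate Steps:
K = 2 (K = Add(-3, 5) = 2)
U = 1 (U = Add(Add(2, -1), 0) = Add(1, 0) = 1)
x = -4 (x = Add(-3, -1) = -4)
Function('g')(p) = Mul(I, Pow(3, Rational(1, 2))) (Function('g')(p) = Pow(Add(-4, 1), Rational(1, 2)) = Pow(-3, Rational(1, 2)) = Mul(I, Pow(3, Rational(1, 2))))
Pow(Add(Function('g')(3), 51), 2) = Pow(Add(Mul(I, Pow(3, Rational(1, 2))), 51), 2) = Pow(Add(51, Mul(I, Pow(3, Rational(1, 2)))), 2)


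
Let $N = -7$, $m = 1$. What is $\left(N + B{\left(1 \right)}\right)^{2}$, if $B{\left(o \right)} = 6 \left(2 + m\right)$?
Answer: $121$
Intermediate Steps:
$B{\left(o \right)} = 18$ ($B{\left(o \right)} = 6 \left(2 + 1\right) = 6 \cdot 3 = 18$)
$\left(N + B{\left(1 \right)}\right)^{2} = \left(-7 + 18\right)^{2} = 11^{2} = 121$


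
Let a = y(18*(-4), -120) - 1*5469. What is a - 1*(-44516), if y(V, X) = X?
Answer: 38927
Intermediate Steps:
a = -5589 (a = -120 - 1*5469 = -120 - 5469 = -5589)
a - 1*(-44516) = -5589 - 1*(-44516) = -5589 + 44516 = 38927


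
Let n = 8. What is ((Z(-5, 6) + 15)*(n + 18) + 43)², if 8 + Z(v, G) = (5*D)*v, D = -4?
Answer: 7980625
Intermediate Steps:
Z(v, G) = -8 - 20*v (Z(v, G) = -8 + (5*(-4))*v = -8 - 20*v)
((Z(-5, 6) + 15)*(n + 18) + 43)² = (((-8 - 20*(-5)) + 15)*(8 + 18) + 43)² = (((-8 + 100) + 15)*26 + 43)² = ((92 + 15)*26 + 43)² = (107*26 + 43)² = (2782 + 43)² = 2825² = 7980625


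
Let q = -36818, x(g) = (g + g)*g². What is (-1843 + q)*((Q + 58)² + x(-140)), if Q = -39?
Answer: 212157611379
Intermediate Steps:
x(g) = 2*g³ (x(g) = (2*g)*g² = 2*g³)
(-1843 + q)*((Q + 58)² + x(-140)) = (-1843 - 36818)*((-39 + 58)² + 2*(-140)³) = -38661*(19² + 2*(-2744000)) = -38661*(361 - 5488000) = -38661*(-5487639) = 212157611379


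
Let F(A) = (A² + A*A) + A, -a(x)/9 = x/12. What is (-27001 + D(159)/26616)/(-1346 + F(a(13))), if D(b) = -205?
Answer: 718658821/31024275 ≈ 23.164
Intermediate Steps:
a(x) = -3*x/4 (a(x) = -9*x/12 = -3*x/4)
F(A) = A + 2*A² (F(A) = (A² + A²) + A = 2*A² + A = A + 2*A²)
(-27001 + D(159)/26616)/(-1346 + F(a(13))) = (-27001 - 205/26616)/(-1346 + (-¾*13)*(1 + 2*(-¾*13))) = (-27001 - 205*1/26616)/(-1346 - 39*(1 + 2*(-39/4))/4) = (-27001 - 205/26616)/(-1346 - 39*(1 - 39/2)/4) = -718658821/(26616*(-1346 - 39/4*(-37/2))) = -718658821/(26616*(-1346 + 1443/8)) = -718658821/(26616*(-9325/8)) = -718658821/26616*(-8/9325) = 718658821/31024275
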